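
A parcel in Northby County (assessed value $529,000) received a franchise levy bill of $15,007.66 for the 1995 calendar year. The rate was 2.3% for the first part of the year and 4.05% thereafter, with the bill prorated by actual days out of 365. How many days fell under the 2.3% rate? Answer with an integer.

253 days

Let d = days at the first rate; then 365 − d days at the second rate.
$529,000 × [2.3%·d + 4.05%·(365−d)] / 365 = $15,007.66
Solving gives d = 253, so the new rate took effect on 11 Sep 1995.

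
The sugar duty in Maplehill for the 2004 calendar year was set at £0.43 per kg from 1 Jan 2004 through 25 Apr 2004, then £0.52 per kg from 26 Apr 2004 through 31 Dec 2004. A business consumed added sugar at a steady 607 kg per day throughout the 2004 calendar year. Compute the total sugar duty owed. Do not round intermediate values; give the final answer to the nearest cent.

£109,187.16

1 Jan – 25 Apr 2004: 116 days × 607 kg/day = 70,412 kg at £0.43/kg → £30,277.16
26 Apr – 31 Dec 2004: 250 days × 607 kg/day = 151,750 kg at £0.52/kg → £78,910.00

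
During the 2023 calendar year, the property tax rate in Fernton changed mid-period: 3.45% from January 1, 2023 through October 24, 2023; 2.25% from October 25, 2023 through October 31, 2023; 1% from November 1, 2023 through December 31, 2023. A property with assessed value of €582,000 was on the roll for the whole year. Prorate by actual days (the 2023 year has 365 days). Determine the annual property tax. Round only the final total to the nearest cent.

€17,562.05

January 1 – October 24, 2023: 297 days at 3.45% → €582,000 × 3.45% × 297/365 = €16,338.2548
October 25 – October 31, 2023: 7 days at 2.25% → €582,000 × 2.25% × 7/365 = €251.1370
November 1 – December 31, 2023: 61 days at 1% → €582,000 × 1% × 61/365 = €972.6575
Total = €17,562.0493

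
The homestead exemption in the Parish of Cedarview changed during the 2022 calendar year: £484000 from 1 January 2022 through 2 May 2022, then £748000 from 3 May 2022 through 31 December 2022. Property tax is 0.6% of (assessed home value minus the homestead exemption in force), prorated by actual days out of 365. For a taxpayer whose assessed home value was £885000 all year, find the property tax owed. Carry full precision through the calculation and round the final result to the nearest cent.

1 January – 2 May 2022: 122 days, exemption £484000 → (£885000 − £484000) × 0.6% × 122/365 = £804.1973
3 May – 31 December 2022: 243 days, exemption £748000 → (£885000 − £748000) × 0.6% × 243/365 = £547.2493
Total = £1351.4466

£1351.45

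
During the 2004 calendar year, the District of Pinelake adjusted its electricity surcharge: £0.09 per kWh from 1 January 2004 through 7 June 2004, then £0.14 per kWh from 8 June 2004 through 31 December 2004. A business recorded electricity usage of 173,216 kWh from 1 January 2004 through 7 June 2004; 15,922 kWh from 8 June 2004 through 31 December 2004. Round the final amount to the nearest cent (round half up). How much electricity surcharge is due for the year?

1 January – 7 June 2004: 173,216 kWh at £0.09/kWh → £15,589.44
8 June – 31 December 2004: 15,922 kWh at £0.14/kWh → £2,229.08

£17,818.52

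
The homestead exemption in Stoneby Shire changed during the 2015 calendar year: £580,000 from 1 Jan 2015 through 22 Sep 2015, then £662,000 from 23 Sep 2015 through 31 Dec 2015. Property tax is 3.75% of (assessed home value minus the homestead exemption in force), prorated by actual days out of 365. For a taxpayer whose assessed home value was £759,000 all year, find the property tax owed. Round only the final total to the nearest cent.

1 Jan – 22 Sep 2015: 265 days, exemption £580,000 → (£759,000 − £580,000) × 3.75% × 265/365 = £4,873.4589
23 Sep – 31 Dec 2015: 100 days, exemption £662,000 → (£759,000 − £662,000) × 3.75% × 100/365 = £996.5753
Total = £5,870.0342

£5,870.03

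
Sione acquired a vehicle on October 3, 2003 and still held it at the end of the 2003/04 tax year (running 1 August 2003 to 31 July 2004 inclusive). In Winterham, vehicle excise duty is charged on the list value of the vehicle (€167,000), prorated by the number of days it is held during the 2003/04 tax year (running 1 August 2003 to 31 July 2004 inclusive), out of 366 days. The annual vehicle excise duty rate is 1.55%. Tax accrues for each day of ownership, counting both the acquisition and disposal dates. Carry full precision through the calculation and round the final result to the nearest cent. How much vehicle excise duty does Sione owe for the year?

€2,142.94

Days held (October 3, 2003 – July 31, 2004): 303 out of 366
Tax = €167,000 × 1.55% × 303/366 = €2,142.9385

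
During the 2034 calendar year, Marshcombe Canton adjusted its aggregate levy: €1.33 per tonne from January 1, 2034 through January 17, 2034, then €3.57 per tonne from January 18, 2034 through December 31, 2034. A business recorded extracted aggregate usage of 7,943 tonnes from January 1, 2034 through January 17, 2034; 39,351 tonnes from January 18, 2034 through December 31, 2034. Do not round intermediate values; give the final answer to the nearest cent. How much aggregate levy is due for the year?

€151,047.26

January 1 – January 17, 2034: 7,943 tonnes at €1.33/tonne → €10,564.19
January 18 – December 31, 2034: 39,351 tonnes at €3.57/tonne → €140,483.07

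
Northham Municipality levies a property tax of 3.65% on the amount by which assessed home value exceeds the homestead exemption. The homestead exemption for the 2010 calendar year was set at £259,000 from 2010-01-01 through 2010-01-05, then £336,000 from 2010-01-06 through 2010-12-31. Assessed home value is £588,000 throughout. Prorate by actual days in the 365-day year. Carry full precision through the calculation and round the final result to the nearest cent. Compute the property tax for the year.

£9,236.50

2010-01-01 to 2010-01-05: 5 days, exemption £259,000 → (£588,000 − £259,000) × 3.65% × 5/365 = £164.5000
2010-01-06 to 2010-12-31: 360 days, exemption £336,000 → (£588,000 − £336,000) × 3.65% × 360/365 = £9,072.0000
Total = £9,236.5000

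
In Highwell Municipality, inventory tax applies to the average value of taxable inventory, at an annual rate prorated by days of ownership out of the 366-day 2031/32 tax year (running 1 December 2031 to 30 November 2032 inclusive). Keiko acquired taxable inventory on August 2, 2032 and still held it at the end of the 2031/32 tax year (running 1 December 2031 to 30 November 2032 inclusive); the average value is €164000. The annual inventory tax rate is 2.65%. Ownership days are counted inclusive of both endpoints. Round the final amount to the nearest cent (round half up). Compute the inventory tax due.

Days held (August 2 – November 30, 2032): 121 out of 366
Tax = €164000 × 2.65% × 121/366 = €1436.7923

€1436.79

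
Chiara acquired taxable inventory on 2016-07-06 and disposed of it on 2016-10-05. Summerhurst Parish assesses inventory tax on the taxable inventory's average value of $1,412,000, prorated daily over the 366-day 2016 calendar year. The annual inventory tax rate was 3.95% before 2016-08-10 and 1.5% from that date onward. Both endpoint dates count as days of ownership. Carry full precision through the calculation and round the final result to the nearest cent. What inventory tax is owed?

$8,632.10

2016-07-06 to 2016-08-09: 35 days at 3.95% → $1,412,000 × 3.95% × 35/366 = $5,333.5792
2016-08-10 to 2016-10-05: 57 days at 1.5% → $1,412,000 × 1.5% × 57/366 = $3,298.5246
Total = $8,632.1038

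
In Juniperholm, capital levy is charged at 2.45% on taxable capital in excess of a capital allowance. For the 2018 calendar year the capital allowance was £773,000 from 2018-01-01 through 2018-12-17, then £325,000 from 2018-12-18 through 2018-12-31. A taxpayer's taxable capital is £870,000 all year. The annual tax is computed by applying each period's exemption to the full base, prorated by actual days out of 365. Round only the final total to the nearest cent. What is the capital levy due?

2018-01-01 to 2018-12-17: 351 days, exemption £773,000 → (£870,000 − £773,000) × 2.45% × 351/365 = £2,285.3466
2018-12-18 to 2018-12-31: 14 days, exemption £325,000 → (£870,000 − £325,000) × 2.45% × 14/365 = £512.1507
Total = £2,797.4973

£2,797.50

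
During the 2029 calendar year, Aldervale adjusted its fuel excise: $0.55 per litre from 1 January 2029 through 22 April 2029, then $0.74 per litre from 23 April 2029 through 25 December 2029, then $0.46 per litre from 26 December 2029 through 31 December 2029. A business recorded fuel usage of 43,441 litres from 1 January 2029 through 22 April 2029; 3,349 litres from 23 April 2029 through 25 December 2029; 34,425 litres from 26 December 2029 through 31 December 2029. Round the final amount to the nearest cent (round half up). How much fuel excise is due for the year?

1 January – 22 April 2029: 43,441 litres at $0.55/litre → $23,892.55
23 April – 25 December 2029: 3,349 litres at $0.74/litre → $2,478.26
26 December – 31 December 2029: 34,425 litres at $0.46/litre → $15,835.50

$42,206.31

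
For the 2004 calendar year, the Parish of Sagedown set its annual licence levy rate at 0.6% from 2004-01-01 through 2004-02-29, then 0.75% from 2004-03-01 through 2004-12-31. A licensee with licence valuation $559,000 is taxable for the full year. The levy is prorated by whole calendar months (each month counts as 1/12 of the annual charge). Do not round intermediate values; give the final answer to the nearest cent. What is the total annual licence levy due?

2004-01-01 to 2004-02-29: 2 months at 0.6% → $559,000 × 0.6% × 2/12 = $559.0000
2004-03-01 to 2004-12-31: 10 months at 0.75% → $559,000 × 0.75% × 10/12 = $3,493.7500
Total = $4,052.7500

$4,052.75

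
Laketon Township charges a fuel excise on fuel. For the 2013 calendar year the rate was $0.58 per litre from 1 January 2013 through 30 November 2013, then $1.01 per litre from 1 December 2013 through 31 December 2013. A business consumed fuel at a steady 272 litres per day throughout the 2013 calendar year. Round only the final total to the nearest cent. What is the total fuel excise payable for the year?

1 January – 30 November 2013: 334 days × 272 litres/day = 90,848 litres at $0.58/litre → $52,691.84
1 December – 31 December 2013: 31 days × 272 litres/day = 8,432 litres at $1.01/litre → $8,516.32

$61,208.16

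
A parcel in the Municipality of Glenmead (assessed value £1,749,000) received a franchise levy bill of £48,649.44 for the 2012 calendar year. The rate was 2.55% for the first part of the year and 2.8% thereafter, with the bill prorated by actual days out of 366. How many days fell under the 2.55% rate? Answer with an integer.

Let d = days at the first rate; then 366 − d days at the second rate.
£1,749,000 × [2.55%·d + 2.8%·(366−d)] / 366 = £48,649.44
Solving gives d = 27, so the new rate took effect on 28 Jan 2012.

27 days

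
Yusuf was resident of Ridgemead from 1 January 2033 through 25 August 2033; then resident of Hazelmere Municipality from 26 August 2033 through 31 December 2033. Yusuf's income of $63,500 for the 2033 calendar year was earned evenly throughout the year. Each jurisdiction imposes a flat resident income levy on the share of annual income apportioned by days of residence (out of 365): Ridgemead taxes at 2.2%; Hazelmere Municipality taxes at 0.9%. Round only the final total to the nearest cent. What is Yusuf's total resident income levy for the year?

$1,107.51

Ridgemead, 1 January – 25 August 2033: 237 days → $63,500 × 2.2% × 237/365 = $907.0932
Hazelmere Municipality, 26 August – 31 December 2033: 128 days → $63,500 × 0.9% × 128/365 = $200.4164
Total = $1,107.5096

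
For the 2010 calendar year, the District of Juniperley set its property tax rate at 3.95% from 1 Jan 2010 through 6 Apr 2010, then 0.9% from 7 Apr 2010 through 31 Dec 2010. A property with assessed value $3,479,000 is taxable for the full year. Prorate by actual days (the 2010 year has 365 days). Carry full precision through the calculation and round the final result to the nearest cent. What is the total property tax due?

$59,219.25

1 Jan – 6 Apr 2010: 96 days at 3.95% → $3,479,000 × 3.95% × 96/365 = $36,143.4740
7 Apr – 31 Dec 2010: 269 days at 0.9% → $3,479,000 × 0.9% × 269/365 = $23,075.7781
Total = $59,219.2521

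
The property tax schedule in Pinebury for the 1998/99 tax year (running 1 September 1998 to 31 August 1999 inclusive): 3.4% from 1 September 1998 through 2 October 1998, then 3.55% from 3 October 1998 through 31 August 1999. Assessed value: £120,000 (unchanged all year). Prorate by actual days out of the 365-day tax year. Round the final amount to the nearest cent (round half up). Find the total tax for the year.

1 September – 2 October 1998: 32 days at 3.4% → £120,000 × 3.4% × 32/365 = £357.6986
3 October 1998 – 31 August 1999: 333 days at 3.55% → £120,000 × 3.55% × 333/365 = £3,886.5205
Total = £4,244.2192

£4,244.22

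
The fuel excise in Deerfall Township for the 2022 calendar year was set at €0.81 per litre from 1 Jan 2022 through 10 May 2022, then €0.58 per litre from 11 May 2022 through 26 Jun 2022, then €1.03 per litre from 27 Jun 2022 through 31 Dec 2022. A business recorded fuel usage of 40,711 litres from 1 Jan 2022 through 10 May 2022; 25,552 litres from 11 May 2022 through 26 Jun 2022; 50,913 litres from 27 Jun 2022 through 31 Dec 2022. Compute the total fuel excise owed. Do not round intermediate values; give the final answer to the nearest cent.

€100236.46

1 Jan – 10 May 2022: 40,711 litres at €0.81/litre → €32975.91
11 May – 26 Jun 2022: 25,552 litres at €0.58/litre → €14820.16
27 Jun – 31 Dec 2022: 50,913 litres at €1.03/litre → €52440.39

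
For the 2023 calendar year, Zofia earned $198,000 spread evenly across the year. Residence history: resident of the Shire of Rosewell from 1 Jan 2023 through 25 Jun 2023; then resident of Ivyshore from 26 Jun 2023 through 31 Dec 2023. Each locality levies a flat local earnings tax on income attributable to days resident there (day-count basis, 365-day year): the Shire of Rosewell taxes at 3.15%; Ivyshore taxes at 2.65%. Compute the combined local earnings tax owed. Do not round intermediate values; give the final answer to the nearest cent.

$5,724.37

The Shire of Rosewell, 1 Jan – 25 Jun 2023: 176 days → $198,000 × 3.15% × 176/365 = $3,007.4301
Ivyshore, 26 Jun – 31 Dec 2023: 189 days → $198,000 × 2.65% × 189/365 = $2,716.9397
Total = $5,724.3699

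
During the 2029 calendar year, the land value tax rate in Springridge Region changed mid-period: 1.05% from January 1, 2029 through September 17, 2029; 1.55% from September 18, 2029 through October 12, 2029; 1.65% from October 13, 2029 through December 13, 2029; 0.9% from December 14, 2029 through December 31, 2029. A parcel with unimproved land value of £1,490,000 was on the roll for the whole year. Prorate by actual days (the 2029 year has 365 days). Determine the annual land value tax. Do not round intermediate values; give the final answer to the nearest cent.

£17,563.63

January 1 – September 17, 2029: 260 days at 1.05% → £1,490,000 × 1.05% × 260/365 = £11,144.3836
September 18 – October 12, 2029: 25 days at 1.55% → £1,490,000 × 1.55% × 25/365 = £1,581.8493
October 13 – December 13, 2029: 62 days at 1.65% → £1,490,000 × 1.65% × 62/365 = £4,176.0822
December 14 – December 31, 2029: 18 days at 0.9% → £1,490,000 × 0.9% × 18/365 = £661.3151
Total = £17,563.6301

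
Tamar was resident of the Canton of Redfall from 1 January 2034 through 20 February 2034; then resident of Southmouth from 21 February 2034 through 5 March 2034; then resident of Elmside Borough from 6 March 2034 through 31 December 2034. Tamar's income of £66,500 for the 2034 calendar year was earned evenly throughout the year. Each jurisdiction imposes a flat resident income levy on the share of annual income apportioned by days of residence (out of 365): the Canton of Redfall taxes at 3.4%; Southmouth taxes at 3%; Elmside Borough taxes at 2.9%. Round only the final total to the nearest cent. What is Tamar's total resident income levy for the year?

The Canton of Redfall, 1 January – 20 February 2034: 51 days → £66,500 × 3.4% × 51/365 = £315.9205
Southmouth, 21 February – 5 March 2034: 13 days → £66,500 × 3% × 13/365 = £71.0548
Elmside Borough, 6 March – 31 December 2034: 301 days → £66,500 × 2.9% × 301/365 = £1,590.3521
Total = £1,977.3274

£1,977.33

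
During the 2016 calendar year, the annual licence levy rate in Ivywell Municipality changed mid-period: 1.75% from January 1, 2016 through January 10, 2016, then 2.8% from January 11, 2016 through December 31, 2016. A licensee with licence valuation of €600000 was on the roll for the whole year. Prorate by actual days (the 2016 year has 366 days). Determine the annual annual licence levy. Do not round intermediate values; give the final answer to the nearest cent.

January 1 – January 10, 2016: 10 days at 1.75% → €600000 × 1.75% × 10/366 = €286.8852
January 11 – December 31, 2016: 356 days at 2.8% → €600000 × 2.8% × 356/366 = €16340.9836
Total = €16627.8689

€16627.87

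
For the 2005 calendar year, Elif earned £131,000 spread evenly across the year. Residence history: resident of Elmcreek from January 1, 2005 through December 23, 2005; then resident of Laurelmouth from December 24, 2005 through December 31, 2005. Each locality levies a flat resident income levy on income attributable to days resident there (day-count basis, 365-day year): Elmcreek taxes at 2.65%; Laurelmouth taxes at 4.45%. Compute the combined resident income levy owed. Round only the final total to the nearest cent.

Elmcreek, January 1 – December 23, 2005: 357 days → £131,000 × 2.65% × 357/365 = £3,395.4123
Laurelmouth, December 24 – December 31, 2005: 8 days → £131,000 × 4.45% × 8/365 = £127.7699
Total = £3,523.1822

£3,523.18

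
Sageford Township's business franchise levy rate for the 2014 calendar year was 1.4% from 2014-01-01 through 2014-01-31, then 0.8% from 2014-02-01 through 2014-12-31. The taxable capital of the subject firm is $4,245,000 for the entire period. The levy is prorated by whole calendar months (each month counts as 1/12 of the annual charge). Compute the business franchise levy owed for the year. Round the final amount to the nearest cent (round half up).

2014-01-01 to 2014-01-31: 1 month at 1.4% → $4,245,000 × 1.4% × 1/12 = $4,952.5000
2014-02-01 to 2014-12-31: 11 months at 0.8% → $4,245,000 × 0.8% × 11/12 = $31,130.0000
Total = $36,082.5000

$36,082.50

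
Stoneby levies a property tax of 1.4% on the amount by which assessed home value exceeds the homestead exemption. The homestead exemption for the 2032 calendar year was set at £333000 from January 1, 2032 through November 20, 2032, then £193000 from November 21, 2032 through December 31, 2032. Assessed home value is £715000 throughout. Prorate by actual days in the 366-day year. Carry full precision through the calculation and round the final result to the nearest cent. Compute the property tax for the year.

£5567.56

January 1 – November 20, 2032: 325 days, exemption £333000 → (£715000 − £333000) × 1.4% × 325/366 = £4748.9071
November 21 – December 31, 2032: 41 days, exemption £193000 → (£715000 − £193000) × 1.4% × 41/366 = £818.6557
Total = £5567.5628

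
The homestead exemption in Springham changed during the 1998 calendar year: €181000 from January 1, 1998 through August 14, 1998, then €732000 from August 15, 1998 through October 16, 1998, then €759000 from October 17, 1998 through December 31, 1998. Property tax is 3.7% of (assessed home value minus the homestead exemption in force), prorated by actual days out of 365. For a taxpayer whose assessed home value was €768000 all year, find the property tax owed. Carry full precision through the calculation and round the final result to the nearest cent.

€13747.17

January 1 – August 14, 1998: 226 days, exemption €181000 → (€768000 − €181000) × 3.7% × 226/365 = €13447.9288
August 15 – October 16, 1998: 63 days, exemption €732000 → (€768000 − €732000) × 3.7% × 63/365 = €229.9068
October 17 – December 31, 1998: 76 days, exemption €759000 → (€768000 − €759000) × 3.7% × 76/365 = €69.3370
Total = €13747.1726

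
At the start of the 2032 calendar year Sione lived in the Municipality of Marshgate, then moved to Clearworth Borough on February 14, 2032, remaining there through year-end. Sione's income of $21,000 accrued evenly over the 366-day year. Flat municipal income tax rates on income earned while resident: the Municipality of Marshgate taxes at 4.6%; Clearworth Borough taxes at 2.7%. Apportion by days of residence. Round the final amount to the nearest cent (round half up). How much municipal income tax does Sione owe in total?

$614.97

The Municipality of Marshgate, January 1 – February 13, 2032: 44 days → $21,000 × 4.6% × 44/366 = $116.1311
Clearworth Borough, February 14 – December 31, 2032: 322 days → $21,000 × 2.7% × 322/366 = $498.8361
Total = $614.9672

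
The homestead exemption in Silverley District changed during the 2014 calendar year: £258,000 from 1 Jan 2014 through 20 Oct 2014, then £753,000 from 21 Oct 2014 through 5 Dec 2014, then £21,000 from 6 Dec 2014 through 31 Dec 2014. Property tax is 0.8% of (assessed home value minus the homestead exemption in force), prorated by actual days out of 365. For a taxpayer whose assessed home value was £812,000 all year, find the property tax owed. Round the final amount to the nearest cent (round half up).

1 Jan – 20 Oct 2014: 293 days, exemption £258,000 → (£812,000 − £258,000) × 0.8% × 293/365 = £3,557.7425
21 Oct – 5 Dec 2014: 46 days, exemption £753,000 → (£812,000 − £753,000) × 0.8% × 46/365 = £59.4849
6 Dec – 31 Dec 2014: 26 days, exemption £21,000 → (£812,000 − £21,000) × 0.8% × 26/365 = £450.7616
Total = £4,067.9890

£4,067.99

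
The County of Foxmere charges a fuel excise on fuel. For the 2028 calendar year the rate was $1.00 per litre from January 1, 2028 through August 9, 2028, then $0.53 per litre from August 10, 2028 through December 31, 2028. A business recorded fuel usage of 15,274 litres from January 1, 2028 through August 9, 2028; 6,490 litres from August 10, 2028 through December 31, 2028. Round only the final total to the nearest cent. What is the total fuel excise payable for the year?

January 1 – August 9, 2028: 15,274 litres at $1.00/litre → $15,274.00
August 10 – December 31, 2028: 6,490 litres at $0.53/litre → $3,439.70

$18,713.70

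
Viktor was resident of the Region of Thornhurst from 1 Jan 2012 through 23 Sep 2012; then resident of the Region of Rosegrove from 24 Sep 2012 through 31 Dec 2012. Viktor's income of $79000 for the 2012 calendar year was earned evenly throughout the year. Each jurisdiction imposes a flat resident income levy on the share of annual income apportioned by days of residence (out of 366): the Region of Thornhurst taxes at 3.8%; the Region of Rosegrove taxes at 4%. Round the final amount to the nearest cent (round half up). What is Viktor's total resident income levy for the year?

$3044.74

The Region of Thornhurst, 1 Jan – 23 Sep 2012: 267 days → $79000 × 3.8% × 267/366 = $2189.9836
The Region of Rosegrove, 24 Sep – 31 Dec 2012: 99 days → $79000 × 4% × 99/366 = $854.7541
Total = $3044.7377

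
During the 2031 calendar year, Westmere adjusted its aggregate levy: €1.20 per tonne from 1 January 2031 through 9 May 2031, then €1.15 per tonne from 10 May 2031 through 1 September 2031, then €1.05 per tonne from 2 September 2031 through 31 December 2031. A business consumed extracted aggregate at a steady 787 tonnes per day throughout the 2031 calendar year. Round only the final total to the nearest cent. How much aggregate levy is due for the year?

€325,896.70

1 January – 9 May 2031: 129 days × 787 tonnes/day = 101,523 tonnes at €1.20/tonne → €121,827.60
10 May – 1 September 2031: 115 days × 787 tonnes/day = 90,505 tonnes at €1.15/tonne → €104,080.75
2 September – 31 December 2031: 121 days × 787 tonnes/day = 95,227 tonnes at €1.05/tonne → €99,988.35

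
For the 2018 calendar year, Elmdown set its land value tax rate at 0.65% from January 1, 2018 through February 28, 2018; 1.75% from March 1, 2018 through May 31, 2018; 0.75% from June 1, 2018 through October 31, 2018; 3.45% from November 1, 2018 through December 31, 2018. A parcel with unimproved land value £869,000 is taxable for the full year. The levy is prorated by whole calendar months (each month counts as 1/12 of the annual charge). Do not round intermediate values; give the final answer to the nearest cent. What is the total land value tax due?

January 1 – February 28, 2018: 2 months at 0.65% → £869,000 × 0.65% × 2/12 = £941.4167
March 1 – May 31, 2018: 3 months at 1.75% → £869,000 × 1.75% × 3/12 = £3,801.8750
June 1 – October 31, 2018: 5 months at 0.75% → £869,000 × 0.75% × 5/12 = £2,715.6250
November 1 – December 31, 2018: 2 months at 3.45% → £869,000 × 3.45% × 2/12 = £4,996.7500
Total = £12,455.6667

£12,455.67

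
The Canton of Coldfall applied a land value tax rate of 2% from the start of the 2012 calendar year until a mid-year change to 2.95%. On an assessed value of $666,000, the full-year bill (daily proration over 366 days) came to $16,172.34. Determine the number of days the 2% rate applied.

201 days

Let d = days at the first rate; then 366 − d days at the second rate.
$666,000 × [2%·d + 2.95%·(366−d)] / 366 = $16,172.34
Solving gives d = 201, so the new rate took effect on July 20, 2012.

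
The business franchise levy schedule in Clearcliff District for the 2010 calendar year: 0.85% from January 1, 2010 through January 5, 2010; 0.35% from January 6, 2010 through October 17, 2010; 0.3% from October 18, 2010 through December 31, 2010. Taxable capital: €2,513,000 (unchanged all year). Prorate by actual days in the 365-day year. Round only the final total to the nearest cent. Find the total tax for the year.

€8,709.44

January 1 – January 5, 2010: 5 days at 0.85% → €2,513,000 × 0.85% × 5/365 = €292.6096
January 6 – October 17, 2010: 285 days at 0.35% → €2,513,000 × 0.35% × 285/365 = €6,867.7192
October 18 – December 31, 2010: 75 days at 0.3% → €2,513,000 × 0.3% × 75/365 = €1,549.1096
Total = €8,709.4384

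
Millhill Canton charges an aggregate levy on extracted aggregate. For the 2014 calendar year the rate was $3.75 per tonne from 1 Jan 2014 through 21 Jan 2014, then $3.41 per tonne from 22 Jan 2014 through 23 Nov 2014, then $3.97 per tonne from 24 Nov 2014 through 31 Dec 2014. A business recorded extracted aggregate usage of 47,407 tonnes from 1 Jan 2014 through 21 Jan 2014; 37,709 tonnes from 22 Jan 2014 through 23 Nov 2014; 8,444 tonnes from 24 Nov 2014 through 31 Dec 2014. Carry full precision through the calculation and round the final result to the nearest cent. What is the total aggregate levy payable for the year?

1 Jan – 21 Jan 2014: 47,407 tonnes at $3.75/tonne → $177,776.25
22 Jan – 23 Nov 2014: 37,709 tonnes at $3.41/tonne → $128,587.69
24 Nov – 31 Dec 2014: 8,444 tonnes at $3.97/tonne → $33,522.68

$339,886.62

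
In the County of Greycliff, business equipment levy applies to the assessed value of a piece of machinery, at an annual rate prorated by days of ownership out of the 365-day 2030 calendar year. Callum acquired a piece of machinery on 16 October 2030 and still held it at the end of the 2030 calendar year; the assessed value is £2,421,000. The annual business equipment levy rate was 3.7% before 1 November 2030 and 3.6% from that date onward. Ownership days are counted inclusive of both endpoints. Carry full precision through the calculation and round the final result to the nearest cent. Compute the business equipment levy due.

£18,492.46

16 October – 31 October 2030: 16 days at 3.7% → £2,421,000 × 3.7% × 16/365 = £3,926.6630
1 November – 31 December 2030: 61 days at 3.6% → £2,421,000 × 3.6% × 61/365 = £14,565.7973
Total = £18,492.4603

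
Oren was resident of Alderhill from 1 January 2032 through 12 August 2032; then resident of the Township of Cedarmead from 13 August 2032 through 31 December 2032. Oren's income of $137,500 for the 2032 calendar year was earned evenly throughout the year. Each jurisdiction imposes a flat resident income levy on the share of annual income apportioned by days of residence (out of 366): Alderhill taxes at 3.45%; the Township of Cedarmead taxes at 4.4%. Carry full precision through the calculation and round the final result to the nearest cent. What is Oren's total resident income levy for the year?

$5,246.98

Alderhill, 1 January – 12 August 2032: 225 days → $137,500 × 3.45% × 225/366 = $2,916.2398
The Township of Cedarmead, 13 August – 31 December 2032: 141 days → $137,500 × 4.4% × 141/366 = $2,330.7377
Total = $5,246.9775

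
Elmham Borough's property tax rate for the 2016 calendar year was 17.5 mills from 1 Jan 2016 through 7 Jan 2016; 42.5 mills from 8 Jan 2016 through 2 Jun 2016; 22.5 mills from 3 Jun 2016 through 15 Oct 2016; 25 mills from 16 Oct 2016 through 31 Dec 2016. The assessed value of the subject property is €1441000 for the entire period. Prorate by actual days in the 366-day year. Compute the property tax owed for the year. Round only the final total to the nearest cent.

1 Jan – 7 Jan 2016: 7 days at 17.5 mills → €1441000 × 1.75% × 7/366 = €482.3019
8 Jan – 2 Jun 2016: 147 days at 42.5 mills → €1441000 × 4.25% × 147/366 = €24597.3975
3 Jun – 15 Oct 2016: 135 days at 22.5 mills → €1441000 × 2.25% × 135/366 = €11959.1189
16 Oct – 31 Dec 2016: 77 days at 25 mills → €1441000 × 2.5% × 77/366 = €7579.0301
Total = €44617.8484

€44617.85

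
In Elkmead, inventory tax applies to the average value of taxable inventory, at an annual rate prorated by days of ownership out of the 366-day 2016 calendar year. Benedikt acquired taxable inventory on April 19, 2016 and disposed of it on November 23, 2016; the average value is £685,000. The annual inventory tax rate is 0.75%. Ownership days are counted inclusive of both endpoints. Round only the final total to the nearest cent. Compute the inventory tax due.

Days held (April 19 – November 23, 2016): 219 out of 366
Tax = £685,000 × 0.75% × 219/366 = £3,074.0779

£3,074.08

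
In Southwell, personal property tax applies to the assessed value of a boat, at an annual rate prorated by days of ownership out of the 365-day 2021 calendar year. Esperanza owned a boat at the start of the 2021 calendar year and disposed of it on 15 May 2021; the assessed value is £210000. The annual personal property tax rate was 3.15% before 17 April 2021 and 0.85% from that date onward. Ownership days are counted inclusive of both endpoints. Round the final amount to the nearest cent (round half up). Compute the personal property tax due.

£2062.89

1 January – 16 April 2021: 106 days at 3.15% → £210000 × 3.15% × 106/365 = £1921.0685
17 April – 15 May 2021: 29 days at 0.85% → £210000 × 0.85% × 29/365 = £141.8219
Total = £2062.8904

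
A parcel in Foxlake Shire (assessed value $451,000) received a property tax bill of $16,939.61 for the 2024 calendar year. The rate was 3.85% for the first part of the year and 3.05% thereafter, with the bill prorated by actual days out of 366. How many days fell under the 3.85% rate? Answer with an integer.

323 days

Let d = days at the first rate; then 366 − d days at the second rate.
$451,000 × [3.85%·d + 3.05%·(366−d)] / 366 = $16,939.61
Solving gives d = 323, so the new rate took effect on November 19, 2024.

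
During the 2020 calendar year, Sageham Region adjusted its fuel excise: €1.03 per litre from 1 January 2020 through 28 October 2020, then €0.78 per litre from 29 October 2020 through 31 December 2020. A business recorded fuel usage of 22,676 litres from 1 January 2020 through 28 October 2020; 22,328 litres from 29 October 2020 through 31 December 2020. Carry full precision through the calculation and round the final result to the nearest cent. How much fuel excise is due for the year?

€40772.12

1 January – 28 October 2020: 22,676 litres at €1.03/litre → €23356.28
29 October – 31 December 2020: 22,328 litres at €0.78/litre → €17415.84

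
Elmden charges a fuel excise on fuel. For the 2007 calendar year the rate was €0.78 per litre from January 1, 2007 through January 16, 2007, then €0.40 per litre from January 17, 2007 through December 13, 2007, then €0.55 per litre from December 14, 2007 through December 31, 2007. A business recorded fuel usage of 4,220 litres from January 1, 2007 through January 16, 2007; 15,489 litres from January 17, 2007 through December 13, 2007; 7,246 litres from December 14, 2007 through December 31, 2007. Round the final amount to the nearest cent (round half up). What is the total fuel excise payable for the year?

€13472.50

January 1 – January 16, 2007: 4,220 litres at €0.78/litre → €3291.60
January 17 – December 13, 2007: 15,489 litres at €0.40/litre → €6195.60
December 14 – December 31, 2007: 7,246 litres at €0.55/litre → €3985.30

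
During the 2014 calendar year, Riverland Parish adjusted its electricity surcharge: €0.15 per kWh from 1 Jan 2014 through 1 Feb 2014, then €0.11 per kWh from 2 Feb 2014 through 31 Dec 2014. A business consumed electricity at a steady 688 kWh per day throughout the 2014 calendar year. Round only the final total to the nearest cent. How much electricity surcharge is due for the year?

€28,503.84

1 Jan – 1 Feb 2014: 32 days × 688 kWh/day = 22,016 kWh at €0.15/kWh → €3,302.40
2 Feb – 31 Dec 2014: 333 days × 688 kWh/day = 229,104 kWh at €0.11/kWh → €25,201.44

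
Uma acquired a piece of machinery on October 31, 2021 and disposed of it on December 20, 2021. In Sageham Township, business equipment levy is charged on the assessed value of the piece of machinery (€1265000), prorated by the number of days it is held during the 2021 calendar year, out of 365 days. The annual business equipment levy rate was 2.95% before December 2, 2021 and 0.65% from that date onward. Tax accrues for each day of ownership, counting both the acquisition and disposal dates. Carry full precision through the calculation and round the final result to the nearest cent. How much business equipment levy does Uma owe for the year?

€3699.69

October 31 – December 1, 2021: 32 days at 2.95% → €1265000 × 2.95% × 32/365 = €3271.6712
December 2 – December 20, 2021: 19 days at 0.65% → €1265000 × 0.65% × 19/365 = €428.0205
Total = €3699.6918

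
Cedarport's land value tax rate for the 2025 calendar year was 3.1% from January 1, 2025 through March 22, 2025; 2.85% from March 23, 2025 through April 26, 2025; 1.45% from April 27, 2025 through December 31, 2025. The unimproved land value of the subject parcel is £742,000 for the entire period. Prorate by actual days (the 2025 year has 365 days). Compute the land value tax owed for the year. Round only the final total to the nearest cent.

January 1 – March 22, 2025: 81 days at 3.1% → £742,000 × 3.1% × 81/365 = £5,104.5534
March 23 – April 26, 2025: 35 days at 2.85% → £742,000 × 2.85% × 35/365 = £2,027.7945
April 27 – December 31, 2025: 249 days at 1.45% → £742,000 × 1.45% × 249/365 = £7,339.7014
Total = £14,472.0493

£14,472.05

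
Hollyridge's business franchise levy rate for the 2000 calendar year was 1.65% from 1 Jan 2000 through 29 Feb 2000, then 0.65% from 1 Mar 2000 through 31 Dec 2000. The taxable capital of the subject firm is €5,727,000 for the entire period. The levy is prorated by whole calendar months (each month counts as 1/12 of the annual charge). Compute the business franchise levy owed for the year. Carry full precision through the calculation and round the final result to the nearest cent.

1 Jan – 29 Feb 2000: 2 months at 1.65% → €5,727,000 × 1.65% × 2/12 = €15,749.2500
1 Mar – 31 Dec 2000: 10 months at 0.65% → €5,727,000 × 0.65% × 10/12 = €31,021.2500
Total = €46,770.5000

€46,770.50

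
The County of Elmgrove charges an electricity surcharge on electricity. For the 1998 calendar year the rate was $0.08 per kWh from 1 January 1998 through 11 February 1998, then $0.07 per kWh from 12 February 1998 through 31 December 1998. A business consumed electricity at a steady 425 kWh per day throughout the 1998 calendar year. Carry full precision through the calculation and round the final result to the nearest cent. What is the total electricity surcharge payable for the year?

$11037.25

1 January – 11 February 1998: 42 days × 425 kWh/day = 17,850 kWh at $0.08/kWh → $1428.00
12 February – 31 December 1998: 323 days × 425 kWh/day = 137,275 kWh at $0.07/kWh → $9609.25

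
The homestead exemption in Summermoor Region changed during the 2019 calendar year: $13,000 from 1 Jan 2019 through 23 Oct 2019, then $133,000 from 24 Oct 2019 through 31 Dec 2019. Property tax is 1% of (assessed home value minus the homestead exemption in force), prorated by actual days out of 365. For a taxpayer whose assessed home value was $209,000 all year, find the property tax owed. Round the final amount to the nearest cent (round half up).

1 Jan – 23 Oct 2019: 296 days, exemption $13,000 → ($209,000 − $13,000) × 1% × 296/365 = $1,589.4795
24 Oct – 31 Dec 2019: 69 days, exemption $133,000 → ($209,000 − $133,000) × 1% × 69/365 = $143.6712
Total = $1,733.1507

$1,733.15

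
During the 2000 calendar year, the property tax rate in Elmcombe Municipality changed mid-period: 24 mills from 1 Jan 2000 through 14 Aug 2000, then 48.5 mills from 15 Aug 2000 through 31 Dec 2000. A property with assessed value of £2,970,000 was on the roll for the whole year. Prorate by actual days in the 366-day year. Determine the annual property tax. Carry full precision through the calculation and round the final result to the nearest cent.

£98,914.80

1 Jan – 14 Aug 2000: 227 days at 24 mills → £2,970,000 × 2.4% × 227/366 = £44,209.1803
15 Aug – 31 Dec 2000: 139 days at 48.5 mills → £2,970,000 × 4.85% × 139/366 = £54,705.6148
Total = £98,914.7951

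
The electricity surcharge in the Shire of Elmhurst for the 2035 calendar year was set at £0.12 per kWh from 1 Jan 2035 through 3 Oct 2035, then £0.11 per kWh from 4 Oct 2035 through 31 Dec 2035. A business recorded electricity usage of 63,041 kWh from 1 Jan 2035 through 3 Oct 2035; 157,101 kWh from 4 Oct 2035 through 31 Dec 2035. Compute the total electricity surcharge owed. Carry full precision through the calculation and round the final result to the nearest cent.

1 Jan – 3 Oct 2035: 63,041 kWh at £0.12/kWh → £7564.92
4 Oct – 31 Dec 2035: 157,101 kWh at £0.11/kWh → £17281.11

£24846.03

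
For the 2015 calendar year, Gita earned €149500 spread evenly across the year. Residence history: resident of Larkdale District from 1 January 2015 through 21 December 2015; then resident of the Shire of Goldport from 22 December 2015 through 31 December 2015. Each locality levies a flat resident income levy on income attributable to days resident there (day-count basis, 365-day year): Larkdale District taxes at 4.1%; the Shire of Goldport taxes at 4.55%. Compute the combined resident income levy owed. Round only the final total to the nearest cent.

€6147.93

Larkdale District, 1 January – 21 December 2015: 355 days → €149500 × 4.1% × 355/365 = €5961.5685
The Shire of Goldport, 22 December – 31 December 2015: 10 days → €149500 × 4.55% × 10/365 = €186.3630
Total = €6147.9315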